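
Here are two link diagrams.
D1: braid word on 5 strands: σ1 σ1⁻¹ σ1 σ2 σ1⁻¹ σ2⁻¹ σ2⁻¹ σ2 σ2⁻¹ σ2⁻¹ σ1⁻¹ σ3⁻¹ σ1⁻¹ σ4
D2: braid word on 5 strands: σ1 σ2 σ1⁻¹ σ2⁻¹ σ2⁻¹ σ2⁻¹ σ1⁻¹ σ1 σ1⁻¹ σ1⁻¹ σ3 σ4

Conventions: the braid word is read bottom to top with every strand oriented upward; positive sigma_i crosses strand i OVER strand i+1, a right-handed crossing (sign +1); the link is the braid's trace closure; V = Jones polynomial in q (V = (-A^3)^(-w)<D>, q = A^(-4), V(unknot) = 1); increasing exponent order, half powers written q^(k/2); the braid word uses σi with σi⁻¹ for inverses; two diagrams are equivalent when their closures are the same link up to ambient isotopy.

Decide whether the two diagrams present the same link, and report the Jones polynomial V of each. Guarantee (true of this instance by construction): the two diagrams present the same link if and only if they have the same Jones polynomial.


equivalent: yes
D1 (bracket A^-8 - A^-4 + 2 - A^4 + A^8 - A^12; 14 crossings at w = -4): V = -q^-6 + q^-5 - q^-4 + 2q^-3 - q^-2 + q^-1
V(D2) = -q^-6 + q^-5 - q^-4 + 2q^-3 - q^-2 + q^-1  [12 crossings, <D> = A^-2 - A^2 + 2A^6 - A^10 + A^14 - A^18, w = -2]
observation: Markov moves rewrite D1 (14 crossings) into D2 (12)


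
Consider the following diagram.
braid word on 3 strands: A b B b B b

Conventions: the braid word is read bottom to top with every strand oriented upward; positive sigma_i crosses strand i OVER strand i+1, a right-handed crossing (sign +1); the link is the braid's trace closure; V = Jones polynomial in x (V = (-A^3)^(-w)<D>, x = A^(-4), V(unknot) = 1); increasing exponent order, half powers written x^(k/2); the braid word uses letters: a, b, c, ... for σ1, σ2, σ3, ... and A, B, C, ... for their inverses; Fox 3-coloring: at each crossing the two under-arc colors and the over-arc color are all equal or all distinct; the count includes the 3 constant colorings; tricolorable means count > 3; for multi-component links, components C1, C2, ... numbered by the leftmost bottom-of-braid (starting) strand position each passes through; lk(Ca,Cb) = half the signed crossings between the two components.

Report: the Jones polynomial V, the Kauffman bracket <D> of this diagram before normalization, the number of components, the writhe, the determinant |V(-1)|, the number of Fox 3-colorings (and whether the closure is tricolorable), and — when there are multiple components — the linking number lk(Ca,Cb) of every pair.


V(x) = 1
bracket: 1, w = 0
1 component, writhe 0, over 6 crossings
det 1, colorings 3 of 3^6 — not tricolorable
observation: w = 0 shifts under R1 moves; the (-A^3)^(0) factor cancels that in V


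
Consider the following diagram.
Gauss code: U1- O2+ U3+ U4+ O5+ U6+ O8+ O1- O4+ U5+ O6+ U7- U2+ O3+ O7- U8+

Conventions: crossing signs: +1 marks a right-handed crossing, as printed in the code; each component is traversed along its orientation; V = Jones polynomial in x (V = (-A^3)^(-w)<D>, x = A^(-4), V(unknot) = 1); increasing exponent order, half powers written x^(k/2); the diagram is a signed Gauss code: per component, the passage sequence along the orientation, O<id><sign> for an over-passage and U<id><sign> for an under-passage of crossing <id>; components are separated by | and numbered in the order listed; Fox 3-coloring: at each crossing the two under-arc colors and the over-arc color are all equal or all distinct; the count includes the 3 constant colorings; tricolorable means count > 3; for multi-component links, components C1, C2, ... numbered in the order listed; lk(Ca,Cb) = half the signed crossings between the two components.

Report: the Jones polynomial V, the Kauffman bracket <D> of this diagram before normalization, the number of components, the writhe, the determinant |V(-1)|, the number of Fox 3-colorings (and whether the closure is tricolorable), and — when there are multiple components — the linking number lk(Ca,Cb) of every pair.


V = x + x^3 - x^4
<D> = -A^-4 + 1 + A^8 (w = +4)
1 component over 8 crossings, w = +4
9 Fox colorings among 3^8, |V(-1)| = 3: tricolorable
why: w = +4 shifts under R1 moves; the (-A^3)^(-4) factor cancels that in V


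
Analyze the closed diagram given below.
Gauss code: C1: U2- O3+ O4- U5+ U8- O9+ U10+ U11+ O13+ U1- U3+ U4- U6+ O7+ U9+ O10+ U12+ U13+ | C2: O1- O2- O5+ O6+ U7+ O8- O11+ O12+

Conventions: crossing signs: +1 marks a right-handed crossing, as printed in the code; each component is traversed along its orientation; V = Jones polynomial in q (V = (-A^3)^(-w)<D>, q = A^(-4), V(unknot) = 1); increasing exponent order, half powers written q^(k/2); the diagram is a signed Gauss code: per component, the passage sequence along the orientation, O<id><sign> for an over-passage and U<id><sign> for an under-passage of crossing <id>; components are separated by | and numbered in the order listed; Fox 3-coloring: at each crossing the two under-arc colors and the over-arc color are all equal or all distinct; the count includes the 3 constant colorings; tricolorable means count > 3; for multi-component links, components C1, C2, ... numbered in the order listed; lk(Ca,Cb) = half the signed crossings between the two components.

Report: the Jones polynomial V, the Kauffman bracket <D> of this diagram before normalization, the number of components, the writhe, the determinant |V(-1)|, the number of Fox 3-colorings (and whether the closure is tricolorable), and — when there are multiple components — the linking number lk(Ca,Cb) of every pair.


Jones polynomial: V(q) = -q^(3/2) - 2q^(7/2) + q^(9/2) - q^(11/2) + q^(13/2)
<D> = -A^-11 + A^-7 - A^-3 + 2A + A^9; writhe +5
components 2, writhe +5 (13 crossings)
linking number lk(C1,C2) = +1
3-colorings: 9 of 3^13, det 6 — tricolorable
note: the span of V is 5, within the link bound 13 + 2 - 1


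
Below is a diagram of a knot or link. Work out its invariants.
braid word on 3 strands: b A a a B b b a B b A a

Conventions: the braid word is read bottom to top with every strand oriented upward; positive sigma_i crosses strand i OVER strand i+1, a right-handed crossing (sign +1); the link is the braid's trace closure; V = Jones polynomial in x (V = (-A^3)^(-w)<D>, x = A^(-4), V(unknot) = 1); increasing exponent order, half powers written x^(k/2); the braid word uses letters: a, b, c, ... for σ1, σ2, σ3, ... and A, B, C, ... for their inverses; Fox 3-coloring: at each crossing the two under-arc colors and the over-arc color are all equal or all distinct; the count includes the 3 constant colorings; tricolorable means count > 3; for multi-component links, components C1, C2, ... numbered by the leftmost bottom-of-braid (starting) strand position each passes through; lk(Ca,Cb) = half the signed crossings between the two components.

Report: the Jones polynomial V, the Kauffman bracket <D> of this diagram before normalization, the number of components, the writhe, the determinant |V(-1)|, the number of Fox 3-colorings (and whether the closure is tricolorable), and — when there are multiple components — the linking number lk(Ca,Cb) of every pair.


Jones polynomial: V(x) = x + x^3 - x^4
<D> = -A^-4 + 1 + A^8; writhe +4
components 1, writhe +4 (12 crossings)
3-colorings: 9 of 3^12, det 3 — tricolorable
note: inverse pairs cancel, leaving σ2 σ1 σ2 σ1


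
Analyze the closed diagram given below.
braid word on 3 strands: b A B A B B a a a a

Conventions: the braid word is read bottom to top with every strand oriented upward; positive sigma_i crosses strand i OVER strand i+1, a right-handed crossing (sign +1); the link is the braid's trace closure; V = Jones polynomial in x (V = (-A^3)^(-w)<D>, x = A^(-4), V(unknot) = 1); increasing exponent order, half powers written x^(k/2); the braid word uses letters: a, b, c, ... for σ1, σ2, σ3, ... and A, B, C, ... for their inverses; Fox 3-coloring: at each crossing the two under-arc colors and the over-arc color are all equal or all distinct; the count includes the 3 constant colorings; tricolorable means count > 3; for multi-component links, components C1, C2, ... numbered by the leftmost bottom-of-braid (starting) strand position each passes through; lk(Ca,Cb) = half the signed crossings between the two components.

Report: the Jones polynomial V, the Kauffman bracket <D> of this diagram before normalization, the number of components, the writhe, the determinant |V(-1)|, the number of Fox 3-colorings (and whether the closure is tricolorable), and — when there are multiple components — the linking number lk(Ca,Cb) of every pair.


V = -x^-3 + x^-2 - x^-1 + 3 - x + x^2 - x^3
<D> = -A^-12 + A^-8 - A^-4 + 3 - A^4 + A^8 - A^12 (w = 0)
1 component over 10 crossings, w = 0
27 Fox colorings among 3^10, |V(-1)| = 9: tricolorable
why: w = 0 (over 10 crossings) is diagram-only; (-A^3)^(0) removes it from V


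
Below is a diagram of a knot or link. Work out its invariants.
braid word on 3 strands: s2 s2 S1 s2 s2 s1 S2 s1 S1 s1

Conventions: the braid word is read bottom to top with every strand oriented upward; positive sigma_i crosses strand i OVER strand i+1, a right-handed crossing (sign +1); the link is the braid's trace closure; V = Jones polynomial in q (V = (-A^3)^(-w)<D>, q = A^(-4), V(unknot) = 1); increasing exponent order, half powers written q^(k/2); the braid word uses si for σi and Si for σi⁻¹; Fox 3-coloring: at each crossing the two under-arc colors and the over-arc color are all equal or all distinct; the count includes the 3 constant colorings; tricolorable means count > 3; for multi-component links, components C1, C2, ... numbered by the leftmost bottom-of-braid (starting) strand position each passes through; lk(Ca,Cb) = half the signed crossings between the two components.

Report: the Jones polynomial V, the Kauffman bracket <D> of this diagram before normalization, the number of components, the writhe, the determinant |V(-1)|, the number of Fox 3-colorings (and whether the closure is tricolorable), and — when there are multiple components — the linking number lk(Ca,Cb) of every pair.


Jones polynomial: V(q) = 2q - 2q^2 + 3q^3 - 3q^4 + 2q^5 - 2q^6 + q^7
<D> = A^-16 - 2A^-12 + 2A^-8 - 3A^-4 + 3 - 2A^4 + 2A^8; writhe +4
components 1, writhe +4 (10 crossings)
3-colorings: 9 of 3^10, det 15 — tricolorable
note: |V(-1)| = 15: so tricolorable, since 3 divides 15


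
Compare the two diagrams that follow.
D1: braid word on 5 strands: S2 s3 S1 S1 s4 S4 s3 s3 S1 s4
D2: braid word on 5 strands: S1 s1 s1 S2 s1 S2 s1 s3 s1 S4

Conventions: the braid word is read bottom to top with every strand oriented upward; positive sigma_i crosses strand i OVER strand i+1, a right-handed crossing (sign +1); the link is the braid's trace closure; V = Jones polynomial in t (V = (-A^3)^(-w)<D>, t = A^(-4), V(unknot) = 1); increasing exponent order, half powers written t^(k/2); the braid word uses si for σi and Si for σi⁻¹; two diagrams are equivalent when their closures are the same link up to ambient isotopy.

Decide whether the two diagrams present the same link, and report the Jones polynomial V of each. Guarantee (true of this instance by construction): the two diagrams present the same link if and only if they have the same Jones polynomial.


equivalent: no
V(D1) = -t^-3 + t^-2 - t^-1 + 3 - t + t^2 - t^3  (w 0, c 10, <D> = -A^-12 + A^-8 - A^-4 + 3 - A^4 + A^8 - A^12)
V(D2) = t^-1 - 1 + 2t - 2t^2 + 2t^3 - 2t^4 + t^5  (w +2, c 10, <D> = A^-14 - 2A^-10 + 2A^-6 - 2A^-2 + 2A^2 - A^6 + A^10)
why: 2 values of V(t) split the 2 diagrams


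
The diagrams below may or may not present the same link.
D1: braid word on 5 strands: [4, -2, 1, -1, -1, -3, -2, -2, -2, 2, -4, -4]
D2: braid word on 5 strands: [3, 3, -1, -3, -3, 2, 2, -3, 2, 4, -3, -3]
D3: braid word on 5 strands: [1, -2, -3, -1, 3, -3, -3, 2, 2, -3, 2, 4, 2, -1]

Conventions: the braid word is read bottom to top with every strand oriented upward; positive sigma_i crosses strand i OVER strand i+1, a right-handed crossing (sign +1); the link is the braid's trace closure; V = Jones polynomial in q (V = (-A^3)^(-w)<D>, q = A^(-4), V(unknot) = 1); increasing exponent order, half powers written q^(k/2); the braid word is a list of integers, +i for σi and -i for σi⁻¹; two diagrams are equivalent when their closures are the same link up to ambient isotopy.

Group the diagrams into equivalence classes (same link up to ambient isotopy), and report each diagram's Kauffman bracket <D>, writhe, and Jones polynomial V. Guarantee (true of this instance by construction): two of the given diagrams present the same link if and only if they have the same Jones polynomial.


grouping into links: {D1} | {D2, D3}
V(D1) = -q^-4 + q^-3 + q^-1  (w -6, c 12, <D> = A^-14 + A^-6 - A^-2)
D2 (bracket -A^-12 + 2A^-8 - 2A^-4 + 3 - 2A^4 + 2A^8 - A^12; 12 crossings at w = 0): V = -q^-3 + 2q^-2 - 2q^-1 + 3 - 2q + 2q^2 - q^3
V(D3) = -q^-3 + 2q^-2 - 2q^-1 + 3 - 2q + 2q^2 - q^3  (w 0, c 14, <D> = -A^-12 + 2A^-8 - 2A^-4 + 3 - 2A^4 + 2A^8 - A^12)
key observation: V(q) takes 2 values over 3 diagrams, fixing the grouping


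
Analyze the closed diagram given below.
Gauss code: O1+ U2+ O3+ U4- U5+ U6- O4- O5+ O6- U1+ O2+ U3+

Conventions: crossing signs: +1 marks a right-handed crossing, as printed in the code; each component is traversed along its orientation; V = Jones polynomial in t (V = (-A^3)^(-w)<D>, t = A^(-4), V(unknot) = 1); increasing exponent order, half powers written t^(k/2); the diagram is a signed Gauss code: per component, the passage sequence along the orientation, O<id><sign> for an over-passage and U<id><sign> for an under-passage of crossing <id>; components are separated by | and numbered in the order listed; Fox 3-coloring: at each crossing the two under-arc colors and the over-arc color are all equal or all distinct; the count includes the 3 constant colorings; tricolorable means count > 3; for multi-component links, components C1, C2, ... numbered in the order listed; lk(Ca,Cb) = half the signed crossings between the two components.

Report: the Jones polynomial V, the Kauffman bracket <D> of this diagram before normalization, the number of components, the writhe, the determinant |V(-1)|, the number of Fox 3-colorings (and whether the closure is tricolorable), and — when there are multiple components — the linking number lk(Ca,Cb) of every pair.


V(t) = t + t^3 - t^4
bracket: -A^-10 + A^-6 + A^2, w = +2
1 component, writhe +2, over 6 crossings
det 3, colorings 9 of 3^6 — tricolorable
observation: det 3 = |V(-1)|; divisible by 3, so tricolorable


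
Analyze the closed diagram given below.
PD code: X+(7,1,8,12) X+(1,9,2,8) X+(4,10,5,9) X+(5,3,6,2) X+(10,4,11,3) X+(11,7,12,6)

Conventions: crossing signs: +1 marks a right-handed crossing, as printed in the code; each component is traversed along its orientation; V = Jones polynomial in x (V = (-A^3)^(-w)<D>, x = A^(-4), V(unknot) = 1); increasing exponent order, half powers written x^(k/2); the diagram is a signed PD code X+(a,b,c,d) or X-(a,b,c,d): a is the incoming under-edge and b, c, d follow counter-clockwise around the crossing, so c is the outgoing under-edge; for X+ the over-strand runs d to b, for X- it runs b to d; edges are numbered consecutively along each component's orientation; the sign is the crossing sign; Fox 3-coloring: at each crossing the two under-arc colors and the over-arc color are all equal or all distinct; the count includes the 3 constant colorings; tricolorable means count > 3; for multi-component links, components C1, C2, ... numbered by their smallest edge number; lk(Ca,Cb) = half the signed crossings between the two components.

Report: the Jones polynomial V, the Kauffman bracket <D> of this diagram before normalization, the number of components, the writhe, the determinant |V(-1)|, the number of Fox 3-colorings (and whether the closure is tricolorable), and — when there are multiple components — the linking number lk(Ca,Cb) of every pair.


V(x) = x^2 + x^4 - x^5 + x^6 - x^7
bracket: -A^-10 + A^-6 - A^-2 + A^2 + A^10, w = +6
1 component, writhe +6, over 6 crossings
det 5, colorings 3 of 3^6 — not tricolorable
observation: w = +6 shifts under R1 moves; the (-A^3)^(-6) factor cancels that in V


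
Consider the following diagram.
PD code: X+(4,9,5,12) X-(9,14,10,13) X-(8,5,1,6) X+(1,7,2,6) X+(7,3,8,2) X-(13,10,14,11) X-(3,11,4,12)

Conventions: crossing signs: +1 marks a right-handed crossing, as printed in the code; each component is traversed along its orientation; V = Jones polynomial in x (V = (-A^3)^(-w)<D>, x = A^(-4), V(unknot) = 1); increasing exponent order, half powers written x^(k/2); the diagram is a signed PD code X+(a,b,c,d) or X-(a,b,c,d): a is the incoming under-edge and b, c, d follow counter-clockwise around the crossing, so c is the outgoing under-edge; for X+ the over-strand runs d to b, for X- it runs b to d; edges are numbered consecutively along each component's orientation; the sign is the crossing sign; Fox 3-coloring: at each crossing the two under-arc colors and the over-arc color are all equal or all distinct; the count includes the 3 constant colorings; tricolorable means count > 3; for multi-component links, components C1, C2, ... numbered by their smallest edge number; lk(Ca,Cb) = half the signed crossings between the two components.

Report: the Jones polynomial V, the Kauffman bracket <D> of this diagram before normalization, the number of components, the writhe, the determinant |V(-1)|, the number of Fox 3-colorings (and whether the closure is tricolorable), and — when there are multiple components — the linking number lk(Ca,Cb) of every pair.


Jones polynomial: V(x) = x^-3 + x^-2 + x^-1 + 1
<D> = -A^-3 - A - A^5 - A^9; writhe -1
components 3, writhe -1 (7 crossings)
linking number lk(C1,C2) = 0
lk(C1,C3): 0
lk(C2,C3) = -1
3-colorings: 9 of 3^7, det 0 — tricolorable
note: span 3 respects span(V) <= c + mu - 1 = 9 for this 3-component diagram


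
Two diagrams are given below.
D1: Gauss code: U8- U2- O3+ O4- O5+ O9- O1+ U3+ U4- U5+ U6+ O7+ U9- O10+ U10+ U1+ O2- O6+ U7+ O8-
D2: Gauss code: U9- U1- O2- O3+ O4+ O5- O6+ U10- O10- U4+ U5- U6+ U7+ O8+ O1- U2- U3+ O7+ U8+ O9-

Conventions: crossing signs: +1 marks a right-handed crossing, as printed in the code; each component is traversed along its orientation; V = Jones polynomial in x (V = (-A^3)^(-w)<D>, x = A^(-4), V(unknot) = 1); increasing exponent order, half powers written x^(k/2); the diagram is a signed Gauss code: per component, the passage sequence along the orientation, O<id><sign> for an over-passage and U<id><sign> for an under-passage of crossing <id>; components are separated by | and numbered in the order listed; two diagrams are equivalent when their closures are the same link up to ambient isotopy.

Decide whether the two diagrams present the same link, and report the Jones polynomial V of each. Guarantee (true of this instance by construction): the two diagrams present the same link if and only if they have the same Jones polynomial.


equivalent: yes
D1 (bracket A^6; 10 crossings at w = +2): V = 1
V(D2) = 1  (w 0, c 10, <D> = 1)
key observation: all 2 diagrams share one V(x), hence one class


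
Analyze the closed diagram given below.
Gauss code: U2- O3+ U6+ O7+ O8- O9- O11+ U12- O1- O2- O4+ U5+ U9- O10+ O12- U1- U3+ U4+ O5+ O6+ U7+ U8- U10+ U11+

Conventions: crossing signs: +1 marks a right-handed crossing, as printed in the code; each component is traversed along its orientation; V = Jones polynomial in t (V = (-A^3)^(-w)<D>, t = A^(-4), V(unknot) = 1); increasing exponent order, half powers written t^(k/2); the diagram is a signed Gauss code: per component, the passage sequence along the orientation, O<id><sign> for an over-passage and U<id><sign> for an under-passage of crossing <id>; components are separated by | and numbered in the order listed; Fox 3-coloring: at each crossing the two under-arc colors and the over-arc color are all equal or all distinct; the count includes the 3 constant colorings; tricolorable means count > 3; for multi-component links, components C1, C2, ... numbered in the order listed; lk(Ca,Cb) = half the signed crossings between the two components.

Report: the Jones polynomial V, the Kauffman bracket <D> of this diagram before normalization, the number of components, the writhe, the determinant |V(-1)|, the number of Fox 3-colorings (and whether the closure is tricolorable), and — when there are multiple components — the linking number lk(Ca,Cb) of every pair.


V = -t^-1 + 2 - t + 2t^2 - t^3 + t^4 - t^5
<D> = -A^-14 + A^-10 - A^-6 + 2A^-2 - A^2 + 2A^6 - A^10 (w = +2)
1 component over 12 crossings, w = +2
9 Fox colorings among 3^12, |V(-1)| = 9: tricolorable
why: w = +2 (over 12 crossings) is diagram-only; (-A^3)^(-2) removes it from V


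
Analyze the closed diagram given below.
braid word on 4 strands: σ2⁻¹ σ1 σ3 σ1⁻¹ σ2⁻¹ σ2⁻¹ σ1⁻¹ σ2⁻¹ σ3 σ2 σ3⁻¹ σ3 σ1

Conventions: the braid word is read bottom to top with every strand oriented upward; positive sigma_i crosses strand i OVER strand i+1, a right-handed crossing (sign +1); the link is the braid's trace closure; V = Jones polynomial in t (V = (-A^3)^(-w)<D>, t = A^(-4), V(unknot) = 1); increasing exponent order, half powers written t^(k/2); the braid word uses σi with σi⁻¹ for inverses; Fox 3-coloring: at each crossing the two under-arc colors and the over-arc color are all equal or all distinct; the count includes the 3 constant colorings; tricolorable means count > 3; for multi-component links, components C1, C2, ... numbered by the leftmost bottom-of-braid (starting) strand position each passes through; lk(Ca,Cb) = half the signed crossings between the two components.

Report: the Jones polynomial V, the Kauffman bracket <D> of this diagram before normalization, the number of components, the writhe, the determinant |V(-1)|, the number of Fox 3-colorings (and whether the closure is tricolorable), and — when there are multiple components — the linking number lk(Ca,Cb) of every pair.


Jones polynomial: V(t) = -t^-4 + t^-3 + t^-1
<D> = -A - A^9 + A^13; writhe -1
components 1, writhe -1 (13 crossings)
3-colorings: 9 of 3^13, det 3 — tricolorable
note: |V(-1)| = 3: so tricolorable, since 3 divides 3


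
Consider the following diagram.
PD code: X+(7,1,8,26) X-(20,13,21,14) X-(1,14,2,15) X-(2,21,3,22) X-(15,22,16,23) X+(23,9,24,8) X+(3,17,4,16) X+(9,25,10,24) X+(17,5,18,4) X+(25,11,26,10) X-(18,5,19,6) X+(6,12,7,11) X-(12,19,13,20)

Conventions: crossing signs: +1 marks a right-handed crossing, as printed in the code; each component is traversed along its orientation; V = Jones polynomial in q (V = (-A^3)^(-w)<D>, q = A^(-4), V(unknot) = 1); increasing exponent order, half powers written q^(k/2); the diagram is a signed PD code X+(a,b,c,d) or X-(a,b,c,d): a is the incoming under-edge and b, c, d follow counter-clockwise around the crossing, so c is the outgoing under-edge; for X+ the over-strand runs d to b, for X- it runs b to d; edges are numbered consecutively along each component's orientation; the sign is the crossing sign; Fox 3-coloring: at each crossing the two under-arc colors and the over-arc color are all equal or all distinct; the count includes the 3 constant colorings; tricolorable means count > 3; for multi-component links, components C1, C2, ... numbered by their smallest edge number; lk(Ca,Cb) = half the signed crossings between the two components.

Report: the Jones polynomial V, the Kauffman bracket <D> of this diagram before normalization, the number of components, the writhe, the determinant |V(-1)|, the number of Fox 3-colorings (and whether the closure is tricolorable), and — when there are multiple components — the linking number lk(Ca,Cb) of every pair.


V(q) = -q^-3 + q^-2 - q^-1 + 3 - q + q^2 - q^3
bracket: A^-9 - A^-5 + A^-1 - 3A^3 + A^7 - A^11 + A^15, w = +1
1 component, writhe +1, over 13 crossings
det 9, colorings 27 of 3^13 — tricolorable
observation: |V(-1)| = 9: so tricolorable, since 3 divides 9


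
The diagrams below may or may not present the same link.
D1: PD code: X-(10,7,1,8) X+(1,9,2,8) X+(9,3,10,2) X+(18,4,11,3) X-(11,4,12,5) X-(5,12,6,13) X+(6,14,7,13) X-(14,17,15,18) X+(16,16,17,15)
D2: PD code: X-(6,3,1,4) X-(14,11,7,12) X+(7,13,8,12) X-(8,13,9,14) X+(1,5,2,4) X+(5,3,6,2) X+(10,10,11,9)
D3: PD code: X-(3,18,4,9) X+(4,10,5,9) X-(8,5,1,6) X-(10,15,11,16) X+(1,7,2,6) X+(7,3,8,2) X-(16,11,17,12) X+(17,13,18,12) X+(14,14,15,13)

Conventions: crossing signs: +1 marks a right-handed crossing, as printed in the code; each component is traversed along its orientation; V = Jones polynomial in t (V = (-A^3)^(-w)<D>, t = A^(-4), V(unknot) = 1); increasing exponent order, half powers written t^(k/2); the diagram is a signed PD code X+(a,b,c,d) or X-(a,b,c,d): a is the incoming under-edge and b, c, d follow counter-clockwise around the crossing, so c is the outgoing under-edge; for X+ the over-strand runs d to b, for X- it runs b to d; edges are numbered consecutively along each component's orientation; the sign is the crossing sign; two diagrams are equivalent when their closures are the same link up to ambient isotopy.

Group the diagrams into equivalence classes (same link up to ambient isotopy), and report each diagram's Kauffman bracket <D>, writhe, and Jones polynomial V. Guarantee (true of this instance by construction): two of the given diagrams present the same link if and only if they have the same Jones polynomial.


classes: {D1, D2, D3}
V(D1) = -t^(-1/2) - t^(1/2)  [9 crossings, <D> = A + A^5, w = +1]
V(D2) = -t^(-1/2) - t^(1/2)  [7 crossings, <D> = A + A^5, w = +1]
V(D3) = -t^(-1/2) - t^(1/2)  [9 crossings, <D> = A + A^5, w = +1]
note: all 3 diagrams share one V(t), hence one class


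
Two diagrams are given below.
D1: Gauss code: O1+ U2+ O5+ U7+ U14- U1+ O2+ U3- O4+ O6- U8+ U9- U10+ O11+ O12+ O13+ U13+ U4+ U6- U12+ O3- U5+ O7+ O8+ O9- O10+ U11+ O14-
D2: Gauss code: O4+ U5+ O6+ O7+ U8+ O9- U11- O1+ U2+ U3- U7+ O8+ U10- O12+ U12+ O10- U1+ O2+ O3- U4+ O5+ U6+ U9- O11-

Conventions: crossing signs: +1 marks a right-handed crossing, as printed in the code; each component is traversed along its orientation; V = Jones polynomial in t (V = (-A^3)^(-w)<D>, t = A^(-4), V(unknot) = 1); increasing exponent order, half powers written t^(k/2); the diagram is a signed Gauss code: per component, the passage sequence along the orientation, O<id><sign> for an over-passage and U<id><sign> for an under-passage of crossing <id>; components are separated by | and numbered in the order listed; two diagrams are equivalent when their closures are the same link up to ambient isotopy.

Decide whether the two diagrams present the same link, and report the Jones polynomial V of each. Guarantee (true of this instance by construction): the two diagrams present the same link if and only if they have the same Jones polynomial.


same link: no
V(D1) = t - t^2 + 2t^3 - t^4 + t^5 - t^6  [14 crossings, <D> = -A^-6 + A^-2 - A^2 + 2A^6 - A^10 + A^14, w = +6]
V(D2) = 2t - 2t^2 + 3t^3 - 3t^4 + 2t^5 - 2t^6 + t^7  (w +4, c 12, <D> = A^-16 - 2A^-12 + 2A^-8 - 3A^-4 + 3 - 2A^4 + 2A^8)
note: comparing 2 Jones polynomials yields 2 groups


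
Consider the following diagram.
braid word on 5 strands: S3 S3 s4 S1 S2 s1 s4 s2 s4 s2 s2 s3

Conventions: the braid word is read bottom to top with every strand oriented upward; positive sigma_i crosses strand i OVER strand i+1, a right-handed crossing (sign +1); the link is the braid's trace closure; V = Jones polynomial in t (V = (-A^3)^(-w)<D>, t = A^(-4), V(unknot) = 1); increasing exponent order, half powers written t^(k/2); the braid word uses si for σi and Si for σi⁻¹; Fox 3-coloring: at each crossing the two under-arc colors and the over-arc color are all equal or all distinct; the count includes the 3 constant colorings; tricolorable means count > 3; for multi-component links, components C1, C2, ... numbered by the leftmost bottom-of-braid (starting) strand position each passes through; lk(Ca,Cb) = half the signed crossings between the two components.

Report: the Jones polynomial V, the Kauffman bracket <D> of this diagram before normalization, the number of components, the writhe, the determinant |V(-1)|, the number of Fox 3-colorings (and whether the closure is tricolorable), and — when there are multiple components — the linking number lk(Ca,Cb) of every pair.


V(t) = t^2 + 2t^4 - 2t^5 + t^6 - 2t^7 + t^8
bracket: A^-20 - 2A^-16 + A^-12 - 2A^-8 + 2A^-4 + A^4, w = +4
1 component, writhe +4, over 12 crossings
det 9, colorings 27 of 3^12 — tricolorable
observation: V spans 6 powers of t: at least 6 crossings in any diagram


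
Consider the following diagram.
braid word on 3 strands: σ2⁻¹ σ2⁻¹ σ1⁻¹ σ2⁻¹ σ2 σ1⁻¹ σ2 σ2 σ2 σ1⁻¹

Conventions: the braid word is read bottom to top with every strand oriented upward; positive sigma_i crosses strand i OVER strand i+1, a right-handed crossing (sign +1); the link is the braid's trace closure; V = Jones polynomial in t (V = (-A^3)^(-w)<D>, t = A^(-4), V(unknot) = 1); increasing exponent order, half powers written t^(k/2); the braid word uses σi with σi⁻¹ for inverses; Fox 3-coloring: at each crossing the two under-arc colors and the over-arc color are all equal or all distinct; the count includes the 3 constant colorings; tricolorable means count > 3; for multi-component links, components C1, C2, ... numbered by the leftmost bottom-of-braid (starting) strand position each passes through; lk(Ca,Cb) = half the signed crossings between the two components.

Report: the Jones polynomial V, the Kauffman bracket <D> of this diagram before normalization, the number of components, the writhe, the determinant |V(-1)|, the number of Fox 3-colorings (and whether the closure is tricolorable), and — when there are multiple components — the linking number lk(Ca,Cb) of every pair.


V(t) = -t^-5 + t^-4 - t^-3 + 2t^-2 - t^-1 + 2 - t
bracket: -A^-10 + 2A^-6 - A^-2 + 2A^2 - A^6 + A^10 - A^14, w = -2
1 component, writhe -2, over 10 crossings
det 9, colorings 9 of 3^10 — tricolorable
observation: w = -2 (over 10 crossings) is diagram-only; (-A^3)^(2) removes it from V


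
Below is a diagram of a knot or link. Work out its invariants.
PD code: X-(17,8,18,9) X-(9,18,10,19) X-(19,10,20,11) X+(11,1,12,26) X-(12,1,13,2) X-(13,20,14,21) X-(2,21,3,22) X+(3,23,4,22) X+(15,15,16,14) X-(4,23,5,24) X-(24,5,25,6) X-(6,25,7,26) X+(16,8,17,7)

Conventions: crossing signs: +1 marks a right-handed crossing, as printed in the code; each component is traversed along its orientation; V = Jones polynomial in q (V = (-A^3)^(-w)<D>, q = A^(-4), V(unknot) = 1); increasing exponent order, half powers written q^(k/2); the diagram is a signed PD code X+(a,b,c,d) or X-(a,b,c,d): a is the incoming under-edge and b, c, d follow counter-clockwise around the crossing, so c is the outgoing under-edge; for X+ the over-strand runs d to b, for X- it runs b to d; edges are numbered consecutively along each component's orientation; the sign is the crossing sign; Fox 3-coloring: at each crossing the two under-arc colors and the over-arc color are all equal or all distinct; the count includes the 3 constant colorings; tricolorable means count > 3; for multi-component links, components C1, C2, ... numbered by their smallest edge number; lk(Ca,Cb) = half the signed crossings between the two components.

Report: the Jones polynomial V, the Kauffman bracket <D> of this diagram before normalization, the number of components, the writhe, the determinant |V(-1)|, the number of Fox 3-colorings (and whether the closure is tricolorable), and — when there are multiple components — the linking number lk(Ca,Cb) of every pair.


V(q) = q^-8 - 2q^-7 + q^-6 - 2q^-5 + 2q^-4 + q^-2
bracket: -A^-7 - 2A + 2A^5 - A^9 + 2A^13 - A^17, w = -5
1 component, writhe -5, over 13 crossings
det 9, colorings 27 of 3^13 — tricolorable
observation: the span of V is 6, forcing >= 6 crossings in any diagram


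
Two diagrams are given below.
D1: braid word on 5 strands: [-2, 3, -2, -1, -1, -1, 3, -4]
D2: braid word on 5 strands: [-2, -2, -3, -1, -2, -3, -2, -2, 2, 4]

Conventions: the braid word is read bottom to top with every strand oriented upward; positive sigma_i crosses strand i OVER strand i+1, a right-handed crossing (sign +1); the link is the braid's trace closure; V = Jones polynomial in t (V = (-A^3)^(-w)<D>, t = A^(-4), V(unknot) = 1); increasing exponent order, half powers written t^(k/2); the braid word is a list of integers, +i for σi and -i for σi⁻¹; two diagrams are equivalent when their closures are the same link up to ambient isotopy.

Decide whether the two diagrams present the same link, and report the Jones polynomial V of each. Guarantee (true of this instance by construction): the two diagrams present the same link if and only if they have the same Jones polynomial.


same link: no
V(D1) = -t^-6 + 2t^-5 - 2t^-4 + 3t^-3 - 3t^-2 + 2t^-1 - 1 + t  [8 crossings, <D> = A^-16 - A^-12 + 2A^-8 - 3A^-4 + 3 - 2A^4 + 2A^8 - A^12, w = -4]
D2 (bracket A^-10 + A^-2 - A^2 + A^6 - A^10; 10 crossings at w = -6): V = -t^-7 + t^-6 - t^-5 + t^-4 + t^-2
note: 2 values of V(t) split the 2 diagrams


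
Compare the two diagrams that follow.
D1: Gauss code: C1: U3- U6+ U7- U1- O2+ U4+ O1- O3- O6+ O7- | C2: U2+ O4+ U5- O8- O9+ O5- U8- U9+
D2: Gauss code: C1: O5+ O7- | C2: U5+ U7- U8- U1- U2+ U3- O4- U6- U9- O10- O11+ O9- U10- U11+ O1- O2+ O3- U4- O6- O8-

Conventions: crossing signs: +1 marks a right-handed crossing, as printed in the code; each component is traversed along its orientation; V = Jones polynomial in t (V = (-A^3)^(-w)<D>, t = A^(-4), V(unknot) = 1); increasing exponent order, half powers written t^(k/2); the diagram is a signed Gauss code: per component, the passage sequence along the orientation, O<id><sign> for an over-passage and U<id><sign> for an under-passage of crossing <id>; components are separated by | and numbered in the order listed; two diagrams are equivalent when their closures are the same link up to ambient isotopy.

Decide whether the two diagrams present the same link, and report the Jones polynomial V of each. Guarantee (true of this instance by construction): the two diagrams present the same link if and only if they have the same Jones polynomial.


same link: no
V(D1) = -t^(1/2) - t^(5/2)  [9 crossings, <D> = A^-13 + A^-5, w = -1]
V(D2) = t^(-9/2) - t^(-5/2) - t^(-3/2) - t^(-1/2)  [11 crossings, <D> = A^-13 + A^-9 + A^-5 - A^3, w = -5]
insight: 2 values of V(t) split the 2 diagrams


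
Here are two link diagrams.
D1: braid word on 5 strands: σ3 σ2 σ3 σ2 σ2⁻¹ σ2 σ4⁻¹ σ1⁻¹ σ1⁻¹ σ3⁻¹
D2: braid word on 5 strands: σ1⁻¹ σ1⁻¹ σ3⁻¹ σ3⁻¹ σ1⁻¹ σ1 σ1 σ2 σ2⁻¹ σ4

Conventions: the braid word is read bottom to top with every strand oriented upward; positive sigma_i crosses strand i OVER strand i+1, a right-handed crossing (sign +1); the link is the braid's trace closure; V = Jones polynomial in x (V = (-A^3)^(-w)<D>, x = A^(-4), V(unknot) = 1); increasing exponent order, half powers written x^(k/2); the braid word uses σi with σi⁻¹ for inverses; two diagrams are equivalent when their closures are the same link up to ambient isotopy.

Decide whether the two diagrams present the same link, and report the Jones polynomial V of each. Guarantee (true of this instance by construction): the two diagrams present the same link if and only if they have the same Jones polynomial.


equivalent: no
V(D1) = x^-2 + 2 + x^2  (w 0, c 10, <D> = A^-8 + 2 + A^8)
D2 (bracket A^-6 + A^-2 + A^2 + A^6; 10 crossings at w = -2): V = x^-3 + x^-2 + x^-1 + 1
why: 2 classes among 2 diagrams; unequal V(x) rules out equality


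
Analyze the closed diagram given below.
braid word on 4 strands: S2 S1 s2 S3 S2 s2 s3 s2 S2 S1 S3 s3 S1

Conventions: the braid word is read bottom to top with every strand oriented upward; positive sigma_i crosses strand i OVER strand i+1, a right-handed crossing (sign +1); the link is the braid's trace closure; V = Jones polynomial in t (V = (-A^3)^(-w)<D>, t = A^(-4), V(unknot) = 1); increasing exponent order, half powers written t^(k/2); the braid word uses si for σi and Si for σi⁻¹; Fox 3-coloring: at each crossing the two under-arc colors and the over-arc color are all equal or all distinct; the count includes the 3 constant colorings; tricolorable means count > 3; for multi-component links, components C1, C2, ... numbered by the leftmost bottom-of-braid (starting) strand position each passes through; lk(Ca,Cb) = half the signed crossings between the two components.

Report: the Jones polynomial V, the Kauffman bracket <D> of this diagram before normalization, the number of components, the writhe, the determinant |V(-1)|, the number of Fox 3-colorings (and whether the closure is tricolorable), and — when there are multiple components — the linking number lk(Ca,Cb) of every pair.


Jones polynomial: V(t) = t^-3 + t^-2 + t^-1 + 1
<D> = -A^-9 - A^-5 - A^-1 - A^3; writhe -3
components 3, writhe -3 (13 crossings)
linking number lk(C1,C2) = -1
lk(C1,C3): 0
lk(C2,C3) = 0
3-colorings: 9 of 3^14, det 0 — tricolorable
note: summing lk over 3 pairs gives -1


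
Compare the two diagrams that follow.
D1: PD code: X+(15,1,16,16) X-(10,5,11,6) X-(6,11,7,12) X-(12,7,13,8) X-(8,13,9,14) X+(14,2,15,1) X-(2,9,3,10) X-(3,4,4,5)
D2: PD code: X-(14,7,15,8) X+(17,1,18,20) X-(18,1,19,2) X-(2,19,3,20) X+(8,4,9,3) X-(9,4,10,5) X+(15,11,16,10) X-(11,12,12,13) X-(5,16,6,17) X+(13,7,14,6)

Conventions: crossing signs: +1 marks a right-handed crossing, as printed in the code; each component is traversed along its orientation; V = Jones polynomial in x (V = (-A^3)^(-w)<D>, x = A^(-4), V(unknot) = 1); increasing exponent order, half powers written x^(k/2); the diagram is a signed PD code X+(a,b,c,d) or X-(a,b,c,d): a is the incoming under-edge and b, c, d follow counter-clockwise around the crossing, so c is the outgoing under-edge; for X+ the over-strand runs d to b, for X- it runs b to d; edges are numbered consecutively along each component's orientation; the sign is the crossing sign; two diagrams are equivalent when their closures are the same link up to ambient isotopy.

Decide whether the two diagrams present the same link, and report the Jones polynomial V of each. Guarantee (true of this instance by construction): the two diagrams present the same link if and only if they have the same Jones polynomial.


equivalent: no
D1 (bracket A^-4 + A^4 - A^8 + A^12 - A^16; 8 crossings at w = -4): V = -x^-7 + x^-6 - x^-5 + x^-4 + x^-2
V(D2) = 1  [10 crossings, <D> = A^-6, w = -2]
observation: comparing 2 Jones polynomials yields 2 groups


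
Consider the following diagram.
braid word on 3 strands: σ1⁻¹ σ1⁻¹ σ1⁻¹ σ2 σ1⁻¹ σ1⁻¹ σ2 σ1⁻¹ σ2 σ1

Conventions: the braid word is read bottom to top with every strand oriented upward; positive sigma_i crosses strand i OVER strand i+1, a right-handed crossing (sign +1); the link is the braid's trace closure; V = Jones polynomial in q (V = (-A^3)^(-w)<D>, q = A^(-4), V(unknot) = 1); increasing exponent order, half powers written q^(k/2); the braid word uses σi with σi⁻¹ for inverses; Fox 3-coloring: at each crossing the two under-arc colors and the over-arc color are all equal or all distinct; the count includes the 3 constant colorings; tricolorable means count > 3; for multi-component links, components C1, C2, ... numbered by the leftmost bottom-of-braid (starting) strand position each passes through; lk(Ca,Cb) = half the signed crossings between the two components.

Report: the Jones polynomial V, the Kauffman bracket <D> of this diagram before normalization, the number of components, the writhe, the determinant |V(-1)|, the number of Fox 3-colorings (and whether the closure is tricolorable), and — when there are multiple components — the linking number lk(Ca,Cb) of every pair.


V(q) = -q^-6 + 3q^-5 - 5q^-4 + 6q^-3 - 6q^-2 + 6q^-1 - 4 + 3q - q^2
bracket: -A^-14 + 3A^-10 - 4A^-6 + 6A^-2 - 6A^2 + 6A^6 - 5A^10 + 3A^14 - A^18, w = -2
1 component, writhe -2, over 10 crossings
det 35, colorings 3 of 3^10 — not tricolorable
observation: w = -2 shifts under R1 moves; the (-A^3)^(2) factor cancels that in V


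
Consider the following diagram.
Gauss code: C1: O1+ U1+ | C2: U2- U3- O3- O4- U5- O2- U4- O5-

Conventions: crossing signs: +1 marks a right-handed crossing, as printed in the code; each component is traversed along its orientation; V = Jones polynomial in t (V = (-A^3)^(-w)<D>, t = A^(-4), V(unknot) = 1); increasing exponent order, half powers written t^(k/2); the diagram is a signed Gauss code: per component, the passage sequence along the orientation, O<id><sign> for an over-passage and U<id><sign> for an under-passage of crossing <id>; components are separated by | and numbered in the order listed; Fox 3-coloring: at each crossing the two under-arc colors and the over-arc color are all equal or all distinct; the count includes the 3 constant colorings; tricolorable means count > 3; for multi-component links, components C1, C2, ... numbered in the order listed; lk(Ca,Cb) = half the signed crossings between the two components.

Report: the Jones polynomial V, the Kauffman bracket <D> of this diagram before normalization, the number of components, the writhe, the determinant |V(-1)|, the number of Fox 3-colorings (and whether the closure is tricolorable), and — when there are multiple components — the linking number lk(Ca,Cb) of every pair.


Jones polynomial: V(t) = t^(-9/2) - t^(-5/2) - t^(-3/2) - t^(-1/2)
<D> = A^-7 + A^-3 + A - A^9; writhe -3
components 2, writhe -3 (5 crossings)
linking number lk(C1,C2) = 0
3-colorings: 27 of 3^5, det 0 — tricolorable
note: det 0 = |V(-1)|; divisible by 3, so tricolorable
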